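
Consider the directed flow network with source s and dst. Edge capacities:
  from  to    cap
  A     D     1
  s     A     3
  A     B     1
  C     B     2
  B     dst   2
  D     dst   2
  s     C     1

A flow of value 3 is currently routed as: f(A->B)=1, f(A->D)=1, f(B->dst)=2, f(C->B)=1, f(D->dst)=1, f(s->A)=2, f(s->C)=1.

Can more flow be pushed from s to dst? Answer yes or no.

Residual reachable from s: {A, s}; dst is not reachable.
Saturated cut: s->C, A->D, A->B with total capacity 3 = current flow value. Flow is maximum.

No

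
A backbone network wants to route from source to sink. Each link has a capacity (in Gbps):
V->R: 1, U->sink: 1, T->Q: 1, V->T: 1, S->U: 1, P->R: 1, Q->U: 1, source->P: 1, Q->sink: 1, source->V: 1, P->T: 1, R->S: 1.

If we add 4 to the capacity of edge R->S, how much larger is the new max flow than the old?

0

Original max flow = 2.
Edge R->S does not cross the min cut (source side {source}), so extra capacity there cannot help.
New max flow = 2. Increase = 0.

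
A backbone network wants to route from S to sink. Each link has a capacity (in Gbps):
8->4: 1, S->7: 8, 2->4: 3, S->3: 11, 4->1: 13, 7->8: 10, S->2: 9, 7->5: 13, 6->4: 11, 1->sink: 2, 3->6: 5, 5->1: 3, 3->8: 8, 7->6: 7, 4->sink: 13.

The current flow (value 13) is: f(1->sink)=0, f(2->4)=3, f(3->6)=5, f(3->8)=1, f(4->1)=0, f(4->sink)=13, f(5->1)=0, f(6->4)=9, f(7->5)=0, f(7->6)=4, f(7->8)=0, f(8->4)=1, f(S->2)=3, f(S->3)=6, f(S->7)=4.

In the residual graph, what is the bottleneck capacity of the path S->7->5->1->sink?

Residual capacities along the path: S->7: 4, 7->5: 13, 5->1: 3, 1->sink: 2.
Minimum is 2.

2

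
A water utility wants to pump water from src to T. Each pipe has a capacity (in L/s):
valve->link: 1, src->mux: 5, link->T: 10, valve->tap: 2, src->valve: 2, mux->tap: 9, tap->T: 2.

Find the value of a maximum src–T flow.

Augment src->mux->tap->T: bottleneck 2. Total 2.
Augment src->valve->link->T: bottleneck 1. Total 3.
No augmenting path remains in the residual graph.

3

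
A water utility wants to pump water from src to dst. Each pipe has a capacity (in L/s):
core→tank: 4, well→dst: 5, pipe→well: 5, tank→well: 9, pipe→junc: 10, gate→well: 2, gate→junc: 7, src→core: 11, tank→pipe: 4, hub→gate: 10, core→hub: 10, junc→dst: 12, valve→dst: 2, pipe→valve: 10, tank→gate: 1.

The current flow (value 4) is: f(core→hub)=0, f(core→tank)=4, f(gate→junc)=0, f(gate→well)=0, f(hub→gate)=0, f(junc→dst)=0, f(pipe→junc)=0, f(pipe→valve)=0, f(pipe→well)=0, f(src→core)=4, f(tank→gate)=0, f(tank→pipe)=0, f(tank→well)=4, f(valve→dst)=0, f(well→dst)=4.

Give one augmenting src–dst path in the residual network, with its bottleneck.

src→core→hub→gate→junc→dst, bottleneck 7

Residual along src→core→hub→gate→junc→dst: src→core: 7, core→hub: 10, hub→gate: 10, gate→junc: 7, junc→dst: 12.
Bottleneck = min = 7.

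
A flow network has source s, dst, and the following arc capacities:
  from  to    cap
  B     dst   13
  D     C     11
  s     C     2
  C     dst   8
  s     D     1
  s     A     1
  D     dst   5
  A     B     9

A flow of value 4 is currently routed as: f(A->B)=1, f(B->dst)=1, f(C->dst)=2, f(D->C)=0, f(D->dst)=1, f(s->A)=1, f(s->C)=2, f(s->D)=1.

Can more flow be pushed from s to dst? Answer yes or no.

No

Residual reachable from s: {s}; dst is not reachable.
Saturated cut: s->D, s->A, s->C with total capacity 4 = current flow value. Flow is maximum.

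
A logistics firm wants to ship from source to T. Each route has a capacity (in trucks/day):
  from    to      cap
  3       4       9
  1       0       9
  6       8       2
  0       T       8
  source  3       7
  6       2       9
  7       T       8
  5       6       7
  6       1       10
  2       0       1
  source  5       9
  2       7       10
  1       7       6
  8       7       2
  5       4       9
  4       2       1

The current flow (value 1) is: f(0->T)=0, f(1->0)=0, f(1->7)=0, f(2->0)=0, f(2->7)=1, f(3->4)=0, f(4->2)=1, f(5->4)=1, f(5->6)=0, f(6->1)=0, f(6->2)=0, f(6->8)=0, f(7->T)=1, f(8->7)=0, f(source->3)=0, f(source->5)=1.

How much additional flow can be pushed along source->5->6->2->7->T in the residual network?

7

Residual capacities along the path: source->5: 8, 5->6: 7, 6->2: 9, 2->7: 9, 7->T: 7.
Minimum is 7.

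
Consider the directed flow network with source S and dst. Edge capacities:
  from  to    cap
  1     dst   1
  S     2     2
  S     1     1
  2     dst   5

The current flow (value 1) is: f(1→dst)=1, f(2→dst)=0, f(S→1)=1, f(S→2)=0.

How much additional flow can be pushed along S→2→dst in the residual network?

Residual capacities along the path: S→2: 2, 2→dst: 5.
Minimum is 2.

2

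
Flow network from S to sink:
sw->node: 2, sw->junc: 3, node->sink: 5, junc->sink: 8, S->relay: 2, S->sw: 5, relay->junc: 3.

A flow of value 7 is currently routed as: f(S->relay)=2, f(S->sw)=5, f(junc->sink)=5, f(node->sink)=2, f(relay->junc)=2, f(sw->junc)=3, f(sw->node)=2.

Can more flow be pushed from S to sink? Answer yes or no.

Residual reachable from S: {S}; sink is not reachable.
Saturated cut: S->relay, S->sw with total capacity 7 = current flow value. Flow is maximum.

No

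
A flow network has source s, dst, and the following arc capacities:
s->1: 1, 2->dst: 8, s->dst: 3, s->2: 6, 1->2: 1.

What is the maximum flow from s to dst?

10

Augment s->dst: bottleneck 3. Total 3.
Augment s->2->dst: bottleneck 6. Total 9.
Augment s->1->2->dst: bottleneck 1. Total 10.
No augmenting path remains in the residual graph.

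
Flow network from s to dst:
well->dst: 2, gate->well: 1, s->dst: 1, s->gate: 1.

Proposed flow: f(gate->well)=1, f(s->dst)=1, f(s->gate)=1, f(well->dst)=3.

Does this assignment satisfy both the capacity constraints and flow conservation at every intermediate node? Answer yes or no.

Capacity violated on well->dst: flow 3 > capacity 2.

No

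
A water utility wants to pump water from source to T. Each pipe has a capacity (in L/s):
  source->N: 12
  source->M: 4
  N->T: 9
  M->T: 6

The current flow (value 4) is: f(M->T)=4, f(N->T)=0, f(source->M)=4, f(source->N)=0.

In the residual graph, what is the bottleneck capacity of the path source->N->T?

Residual capacities along the path: source->N: 12, N->T: 9.
Minimum is 9.

9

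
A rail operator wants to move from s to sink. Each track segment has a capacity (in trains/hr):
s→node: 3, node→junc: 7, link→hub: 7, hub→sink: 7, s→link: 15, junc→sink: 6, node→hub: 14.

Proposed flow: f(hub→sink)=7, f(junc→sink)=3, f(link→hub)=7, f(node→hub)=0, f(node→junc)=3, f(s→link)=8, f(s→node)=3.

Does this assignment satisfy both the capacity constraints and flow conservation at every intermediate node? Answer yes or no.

No

Conservation fails at link: inflow 8 ≠ outflow 7.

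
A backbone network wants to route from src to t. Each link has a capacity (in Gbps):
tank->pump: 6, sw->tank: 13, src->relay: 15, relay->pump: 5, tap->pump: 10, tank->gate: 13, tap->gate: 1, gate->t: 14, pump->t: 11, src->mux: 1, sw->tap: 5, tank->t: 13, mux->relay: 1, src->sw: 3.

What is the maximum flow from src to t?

8

Augment src->sw->tank->t: bottleneck 3. Total 3.
Augment src->relay->pump->t: bottleneck 5. Total 8.
No augmenting path remains in the residual graph.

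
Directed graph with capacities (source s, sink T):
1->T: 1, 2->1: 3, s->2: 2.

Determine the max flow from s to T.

1

Augment s->2->1->T: bottleneck 1. Total 1.
No augmenting path remains in the residual graph.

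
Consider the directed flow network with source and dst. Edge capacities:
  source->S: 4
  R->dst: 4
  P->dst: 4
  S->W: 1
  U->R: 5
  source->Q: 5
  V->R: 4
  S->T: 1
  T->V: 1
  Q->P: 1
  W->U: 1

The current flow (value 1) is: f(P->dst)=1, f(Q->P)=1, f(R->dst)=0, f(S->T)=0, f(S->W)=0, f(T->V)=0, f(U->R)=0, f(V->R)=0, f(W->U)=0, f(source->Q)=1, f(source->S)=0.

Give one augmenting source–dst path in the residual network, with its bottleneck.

Residual along source->S->W->U->R->dst: source->S: 4, S->W: 1, W->U: 1, U->R: 5, R->dst: 4.
Bottleneck = min = 1.

source->S->W->U->R->dst, bottleneck 1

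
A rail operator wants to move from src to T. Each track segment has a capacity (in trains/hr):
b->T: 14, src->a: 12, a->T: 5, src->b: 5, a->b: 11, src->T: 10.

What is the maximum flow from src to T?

27

Augment src->T: bottleneck 10. Total 10.
Augment src->a->T: bottleneck 5. Total 15.
Augment src->b->T: bottleneck 5. Total 20.
Augment src->a->b->T: bottleneck 7. Total 27.
No augmenting path remains in the residual graph.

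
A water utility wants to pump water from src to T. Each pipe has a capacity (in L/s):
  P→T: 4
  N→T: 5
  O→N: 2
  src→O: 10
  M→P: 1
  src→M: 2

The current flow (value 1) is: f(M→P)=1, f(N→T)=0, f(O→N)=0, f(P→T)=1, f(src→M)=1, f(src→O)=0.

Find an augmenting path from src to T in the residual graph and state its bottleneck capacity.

Residual along src→O→N→T: src→O: 10, O→N: 2, N→T: 5.
Bottleneck = min = 2.

src→O→N→T, bottleneck 2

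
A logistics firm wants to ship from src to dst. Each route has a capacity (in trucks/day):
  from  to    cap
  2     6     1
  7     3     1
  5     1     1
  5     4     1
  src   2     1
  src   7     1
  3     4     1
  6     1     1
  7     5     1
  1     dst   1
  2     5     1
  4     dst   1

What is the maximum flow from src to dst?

Augment src→2→6→1→dst: bottleneck 1. Total 1.
Augment src→7→5→4→dst: bottleneck 1. Total 2.
No augmenting path remains in the residual graph.

2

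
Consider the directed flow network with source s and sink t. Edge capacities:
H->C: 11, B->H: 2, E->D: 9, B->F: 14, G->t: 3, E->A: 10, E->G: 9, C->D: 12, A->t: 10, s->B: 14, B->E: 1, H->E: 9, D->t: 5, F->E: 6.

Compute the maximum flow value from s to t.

Augment s->B->E->D->t: bottleneck 1. Total 1.
Augment s->B->H->C->D->t: bottleneck 2. Total 3.
Augment s->B->F->E->D->t: bottleneck 2. Total 5.
Augment s->B->F->E->G->t: bottleneck 3. Total 8.
Augment s->B->F->E->A->t: bottleneck 1. Total 9.
No augmenting path remains in the residual graph.

9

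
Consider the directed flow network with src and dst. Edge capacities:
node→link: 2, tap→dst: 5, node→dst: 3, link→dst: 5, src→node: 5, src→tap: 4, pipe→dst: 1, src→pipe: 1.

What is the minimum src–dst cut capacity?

Max flow = 10 (via 4 augmenting paths).
In the residual at optimum, the set reachable from src is {src}.
Cut edges: src→pipe (cap 1), src→node (cap 5), src→tap (cap 4). Sum = 10.

10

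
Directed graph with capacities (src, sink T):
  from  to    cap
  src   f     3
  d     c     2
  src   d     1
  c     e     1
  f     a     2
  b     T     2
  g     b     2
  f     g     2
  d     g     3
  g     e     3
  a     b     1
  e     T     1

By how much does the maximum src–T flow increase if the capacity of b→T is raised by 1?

1

Original max flow = 3.
After raising cap(b→T), augmenting paths through that edge carry 1 more unit.
New max flow = 4. Increase = 1.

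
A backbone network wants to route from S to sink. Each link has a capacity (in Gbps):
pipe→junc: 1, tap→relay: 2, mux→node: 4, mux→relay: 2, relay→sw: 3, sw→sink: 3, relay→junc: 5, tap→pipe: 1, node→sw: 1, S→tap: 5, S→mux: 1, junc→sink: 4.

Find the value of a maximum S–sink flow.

Augment S→mux→node→sw→sink: bottleneck 1. Total 1.
Augment S→tap→relay→sw→sink: bottleneck 2. Total 3.
Augment S→tap→pipe→junc→sink: bottleneck 1. Total 4.
No augmenting path remains in the residual graph.

4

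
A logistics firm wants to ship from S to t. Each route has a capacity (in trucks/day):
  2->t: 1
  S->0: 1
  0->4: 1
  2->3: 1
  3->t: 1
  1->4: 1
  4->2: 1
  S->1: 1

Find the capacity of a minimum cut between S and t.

Max flow = 1 (via 1 augmenting path).
In the residual at optimum, the set reachable from S is {0, 1, 4, S}.
Cut edges: 4->2 (cap 1). Sum = 1.

1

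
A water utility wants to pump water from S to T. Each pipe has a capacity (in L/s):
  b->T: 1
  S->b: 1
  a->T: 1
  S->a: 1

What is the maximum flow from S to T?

2

Augment S->b->T: bottleneck 1. Total 1.
Augment S->a->T: bottleneck 1. Total 2.
No augmenting path remains in the residual graph.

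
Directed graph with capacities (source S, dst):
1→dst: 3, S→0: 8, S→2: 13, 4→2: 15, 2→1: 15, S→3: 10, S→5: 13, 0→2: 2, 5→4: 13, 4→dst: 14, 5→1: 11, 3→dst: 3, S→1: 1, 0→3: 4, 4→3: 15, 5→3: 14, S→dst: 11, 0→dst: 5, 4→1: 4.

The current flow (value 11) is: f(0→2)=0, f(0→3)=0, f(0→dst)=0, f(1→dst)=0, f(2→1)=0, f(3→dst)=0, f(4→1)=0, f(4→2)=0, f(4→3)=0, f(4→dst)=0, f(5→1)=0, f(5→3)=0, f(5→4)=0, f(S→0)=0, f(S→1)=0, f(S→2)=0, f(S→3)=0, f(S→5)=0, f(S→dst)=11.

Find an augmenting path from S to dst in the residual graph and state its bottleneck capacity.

S→0→dst, bottleneck 5

Residual along S→0→dst: S→0: 8, 0→dst: 5.
Bottleneck = min = 5.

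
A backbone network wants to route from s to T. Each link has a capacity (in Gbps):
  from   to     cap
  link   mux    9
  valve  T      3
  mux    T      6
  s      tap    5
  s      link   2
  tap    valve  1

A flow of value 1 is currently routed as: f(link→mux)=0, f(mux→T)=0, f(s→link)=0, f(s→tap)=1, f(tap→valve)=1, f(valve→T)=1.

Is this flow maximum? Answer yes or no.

No

Residual path s→link→mux→T has bottleneck 2 > 0.
Pushing 2 along it raises the flow to 3, so the given flow is not maximum.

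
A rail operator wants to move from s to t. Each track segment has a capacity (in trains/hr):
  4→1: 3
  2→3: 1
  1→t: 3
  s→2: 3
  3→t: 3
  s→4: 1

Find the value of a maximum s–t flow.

2

Augment s→4→1→t: bottleneck 1. Total 1.
Augment s→2→3→t: bottleneck 1. Total 2.
No augmenting path remains in the residual graph.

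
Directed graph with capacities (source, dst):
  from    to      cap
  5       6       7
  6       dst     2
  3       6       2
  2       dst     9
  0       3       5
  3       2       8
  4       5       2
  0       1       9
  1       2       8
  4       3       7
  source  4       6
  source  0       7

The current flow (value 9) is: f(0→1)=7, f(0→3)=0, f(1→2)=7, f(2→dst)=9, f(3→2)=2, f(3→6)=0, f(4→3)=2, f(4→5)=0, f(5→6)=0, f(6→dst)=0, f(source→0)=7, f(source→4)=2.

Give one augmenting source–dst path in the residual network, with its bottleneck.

Residual along source→4→3→6→dst: source→4: 4, 4→3: 5, 3→6: 2, 6→dst: 2.
Bottleneck = min = 2.

source→4→3→6→dst, bottleneck 2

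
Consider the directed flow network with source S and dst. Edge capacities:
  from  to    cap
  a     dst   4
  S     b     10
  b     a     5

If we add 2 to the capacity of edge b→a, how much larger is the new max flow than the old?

0

Original max flow = 4.
Edge b→a does not cross the min cut (source side {S, a, b}), so extra capacity there cannot help.
New max flow = 4. Increase = 0.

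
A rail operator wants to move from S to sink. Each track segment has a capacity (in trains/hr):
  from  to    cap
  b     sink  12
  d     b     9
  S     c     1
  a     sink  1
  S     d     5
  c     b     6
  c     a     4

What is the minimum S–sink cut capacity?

Max flow = 6 (via 2 augmenting paths).
In the residual at optimum, the set reachable from S is {S}.
Cut edges: S->c (cap 1), S->d (cap 5). Sum = 6.

6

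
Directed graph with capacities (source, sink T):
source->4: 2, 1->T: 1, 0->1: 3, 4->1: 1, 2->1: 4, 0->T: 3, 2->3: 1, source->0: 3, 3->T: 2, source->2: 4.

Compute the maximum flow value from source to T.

Augment source->0->T: bottleneck 3. Total 3.
Augment source->2->1->T: bottleneck 1. Total 4.
Augment source->2->3->T: bottleneck 1. Total 5.
No augmenting path remains in the residual graph.

5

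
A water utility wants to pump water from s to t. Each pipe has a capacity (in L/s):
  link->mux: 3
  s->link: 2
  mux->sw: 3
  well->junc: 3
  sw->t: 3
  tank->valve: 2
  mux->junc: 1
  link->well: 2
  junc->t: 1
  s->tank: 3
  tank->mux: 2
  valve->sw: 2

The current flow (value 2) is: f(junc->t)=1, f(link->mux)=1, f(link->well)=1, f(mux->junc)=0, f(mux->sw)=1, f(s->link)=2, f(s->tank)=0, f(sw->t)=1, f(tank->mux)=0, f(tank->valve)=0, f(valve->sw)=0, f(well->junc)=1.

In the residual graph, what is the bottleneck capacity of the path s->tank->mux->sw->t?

Residual capacities along the path: s->tank: 3, tank->mux: 2, mux->sw: 2, sw->t: 2.
Minimum is 2.

2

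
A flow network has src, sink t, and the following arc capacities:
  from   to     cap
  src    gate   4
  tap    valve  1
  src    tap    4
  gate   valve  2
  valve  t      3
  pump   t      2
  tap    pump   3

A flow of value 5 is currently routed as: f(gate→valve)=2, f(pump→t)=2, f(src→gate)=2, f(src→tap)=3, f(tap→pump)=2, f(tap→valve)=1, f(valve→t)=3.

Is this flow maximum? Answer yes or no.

Yes

Residual reachable from src: {gate, pump, src, tap}; t is not reachable.
Saturated cut: tap→valve, pump→t, gate→valve with total capacity 5 = current flow value. Flow is maximum.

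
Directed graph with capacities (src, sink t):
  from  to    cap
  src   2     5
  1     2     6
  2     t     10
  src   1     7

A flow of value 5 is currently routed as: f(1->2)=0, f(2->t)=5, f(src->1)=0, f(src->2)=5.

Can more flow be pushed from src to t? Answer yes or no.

Residual path src->1->2->t has bottleneck 5 > 0.
Pushing 5 along it raises the flow to 10, so the given flow is not maximum.

Yes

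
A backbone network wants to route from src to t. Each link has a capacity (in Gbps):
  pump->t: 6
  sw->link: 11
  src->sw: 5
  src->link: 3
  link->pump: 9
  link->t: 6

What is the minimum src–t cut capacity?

Max flow = 8 (via 3 augmenting paths).
In the residual at optimum, the set reachable from src is {src}.
Cut edges: src->sw (cap 5), src->link (cap 3). Sum = 8.

8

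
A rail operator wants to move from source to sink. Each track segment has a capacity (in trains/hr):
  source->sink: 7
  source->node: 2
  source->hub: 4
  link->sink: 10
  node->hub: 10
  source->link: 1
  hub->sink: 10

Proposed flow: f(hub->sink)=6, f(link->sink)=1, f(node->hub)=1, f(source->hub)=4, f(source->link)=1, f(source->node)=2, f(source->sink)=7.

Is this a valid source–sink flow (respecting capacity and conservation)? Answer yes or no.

Conservation fails at node: inflow 2 ≠ outflow 1.

No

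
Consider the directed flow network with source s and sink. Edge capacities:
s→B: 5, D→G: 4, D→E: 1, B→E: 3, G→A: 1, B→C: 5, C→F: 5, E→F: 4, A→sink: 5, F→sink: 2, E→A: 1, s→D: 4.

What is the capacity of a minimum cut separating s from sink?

4

Max flow = 4 (via 3 augmenting paths).
In the residual at optimum, the set reachable from s is {B, C, D, E, F, G, s}.
Cut edges: G→A (cap 1), E→A (cap 1), F→sink (cap 2). Sum = 4.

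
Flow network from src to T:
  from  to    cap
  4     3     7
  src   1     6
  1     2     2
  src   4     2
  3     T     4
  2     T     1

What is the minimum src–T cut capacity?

3

Max flow = 3 (via 2 augmenting paths).
In the residual at optimum, the set reachable from src is {1, 2, src}.
Cut edges: src->4 (cap 2), 2->T (cap 1). Sum = 3.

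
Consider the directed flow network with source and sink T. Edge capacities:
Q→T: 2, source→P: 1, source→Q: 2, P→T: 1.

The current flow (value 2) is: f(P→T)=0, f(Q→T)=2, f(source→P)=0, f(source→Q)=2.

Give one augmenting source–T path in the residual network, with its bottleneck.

source→P→T, bottleneck 1

Residual along source→P→T: source→P: 1, P→T: 1.
Bottleneck = min = 1.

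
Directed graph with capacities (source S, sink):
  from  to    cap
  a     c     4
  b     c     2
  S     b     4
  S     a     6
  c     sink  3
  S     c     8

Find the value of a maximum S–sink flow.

Augment S->c->sink: bottleneck 3. Total 3.
No augmenting path remains in the residual graph.

3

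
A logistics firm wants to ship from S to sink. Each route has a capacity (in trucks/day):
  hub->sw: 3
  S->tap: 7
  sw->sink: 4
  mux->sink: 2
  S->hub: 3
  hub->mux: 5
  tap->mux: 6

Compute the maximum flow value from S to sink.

5

Augment S->tap->mux->sink: bottleneck 2. Total 2.
Augment S->hub->sw->sink: bottleneck 3. Total 5.
No augmenting path remains in the residual graph.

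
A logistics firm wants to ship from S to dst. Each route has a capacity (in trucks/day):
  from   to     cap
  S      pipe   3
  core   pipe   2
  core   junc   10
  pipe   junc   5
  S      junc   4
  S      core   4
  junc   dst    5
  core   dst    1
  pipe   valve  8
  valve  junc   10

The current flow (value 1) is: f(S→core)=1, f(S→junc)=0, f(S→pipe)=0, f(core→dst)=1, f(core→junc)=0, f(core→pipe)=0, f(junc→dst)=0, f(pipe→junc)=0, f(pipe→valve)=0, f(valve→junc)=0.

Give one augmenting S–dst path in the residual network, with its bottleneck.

Residual along S→junc→dst: S→junc: 4, junc→dst: 5.
Bottleneck = min = 4.

S→junc→dst, bottleneck 4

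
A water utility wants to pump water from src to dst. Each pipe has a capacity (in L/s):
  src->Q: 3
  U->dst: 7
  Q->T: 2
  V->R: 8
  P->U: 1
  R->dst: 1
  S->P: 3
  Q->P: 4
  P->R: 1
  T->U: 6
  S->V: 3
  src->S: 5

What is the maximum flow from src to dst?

4

Augment src->Q->T->U->dst: bottleneck 2. Total 2.
Augment src->Q->P->U->dst: bottleneck 1. Total 3.
Augment src->S->P->R->dst: bottleneck 1. Total 4.
No augmenting path remains in the residual graph.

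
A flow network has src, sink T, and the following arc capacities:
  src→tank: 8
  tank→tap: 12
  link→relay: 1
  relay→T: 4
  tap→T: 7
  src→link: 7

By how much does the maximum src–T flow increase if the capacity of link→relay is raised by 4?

3

Original max flow = 8.
After raising cap(link→relay), augmenting paths through that edge carry 3 more units.
New max flow = 11. Increase = 3.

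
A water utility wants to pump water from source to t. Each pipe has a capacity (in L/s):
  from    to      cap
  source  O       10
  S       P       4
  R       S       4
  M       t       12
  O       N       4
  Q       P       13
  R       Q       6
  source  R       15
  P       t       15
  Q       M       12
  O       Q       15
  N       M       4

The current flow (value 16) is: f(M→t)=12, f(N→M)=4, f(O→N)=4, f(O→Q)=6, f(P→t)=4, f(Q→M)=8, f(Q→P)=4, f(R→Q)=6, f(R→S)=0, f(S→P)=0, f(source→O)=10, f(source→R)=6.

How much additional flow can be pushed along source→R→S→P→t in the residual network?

Residual capacities along the path: source→R: 9, R→S: 4, S→P: 4, P→t: 11.
Minimum is 4.

4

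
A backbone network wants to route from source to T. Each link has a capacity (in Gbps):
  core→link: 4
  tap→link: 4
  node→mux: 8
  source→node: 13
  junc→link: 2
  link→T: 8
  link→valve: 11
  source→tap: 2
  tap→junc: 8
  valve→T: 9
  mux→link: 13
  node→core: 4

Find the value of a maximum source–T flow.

14

Augment source→tap→link→T: bottleneck 2. Total 2.
Augment source→node→mux→link→T: bottleneck 6. Total 8.
Augment source→node→mux→link→valve→T: bottleneck 2. Total 10.
Augment source→node→core→link→valve→T: bottleneck 4. Total 14.
No augmenting path remains in the residual graph.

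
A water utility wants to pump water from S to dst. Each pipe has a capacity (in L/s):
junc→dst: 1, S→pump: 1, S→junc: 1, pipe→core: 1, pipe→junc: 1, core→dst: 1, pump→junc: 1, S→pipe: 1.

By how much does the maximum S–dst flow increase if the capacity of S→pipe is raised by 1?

0

Original max flow = 2.
Even with extra capacity on S→pipe, another cut of capacity 2 remains binding.
New max flow = 2. Increase = 0.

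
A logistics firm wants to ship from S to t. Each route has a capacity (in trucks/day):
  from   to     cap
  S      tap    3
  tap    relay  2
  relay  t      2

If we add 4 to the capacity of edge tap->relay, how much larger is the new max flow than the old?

Original max flow = 2.
Even with extra capacity on tap->relay, another cut of capacity 2 remains binding.
New max flow = 2. Increase = 0.

0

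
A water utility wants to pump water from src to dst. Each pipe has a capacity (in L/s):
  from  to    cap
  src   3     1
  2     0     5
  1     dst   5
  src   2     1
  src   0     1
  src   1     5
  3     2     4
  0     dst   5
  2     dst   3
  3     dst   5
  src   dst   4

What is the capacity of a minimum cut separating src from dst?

12

Max flow = 12 (via 5 augmenting paths).
In the residual at optimum, the set reachable from src is {src}.
Cut edges: src→1 (cap 5), src→3 (cap 1), src→2 (cap 1), src→0 (cap 1), src→dst (cap 4). Sum = 12.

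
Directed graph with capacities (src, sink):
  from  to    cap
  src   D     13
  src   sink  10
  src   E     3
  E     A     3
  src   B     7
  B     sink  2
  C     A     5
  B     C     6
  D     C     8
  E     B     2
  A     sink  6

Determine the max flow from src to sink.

18

Augment src->sink: bottleneck 10. Total 10.
Augment src->B->sink: bottleneck 2. Total 12.
Augment src->E->A->sink: bottleneck 3. Total 15.
Augment src->D->C->A->sink: bottleneck 3. Total 18.
No augmenting path remains in the residual graph.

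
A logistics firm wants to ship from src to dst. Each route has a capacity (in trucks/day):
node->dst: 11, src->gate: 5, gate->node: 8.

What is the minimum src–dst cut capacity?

5

Max flow = 5 (via 1 augmenting path).
In the residual at optimum, the set reachable from src is {src}.
Cut edges: src->gate (cap 5). Sum = 5.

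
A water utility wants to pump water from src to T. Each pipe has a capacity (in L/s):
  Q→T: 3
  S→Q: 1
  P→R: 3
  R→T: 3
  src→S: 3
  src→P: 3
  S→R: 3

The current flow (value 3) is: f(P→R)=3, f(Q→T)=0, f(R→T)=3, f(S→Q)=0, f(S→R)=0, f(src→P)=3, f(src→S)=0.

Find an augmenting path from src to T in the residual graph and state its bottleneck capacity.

Residual along src→S→Q→T: src→S: 3, S→Q: 1, Q→T: 3.
Bottleneck = min = 1.

src→S→Q→T, bottleneck 1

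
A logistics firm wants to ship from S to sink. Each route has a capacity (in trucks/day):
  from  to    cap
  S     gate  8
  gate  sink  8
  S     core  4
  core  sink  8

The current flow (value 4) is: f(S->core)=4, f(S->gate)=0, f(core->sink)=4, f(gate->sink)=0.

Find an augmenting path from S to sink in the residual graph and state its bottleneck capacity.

S->gate->sink, bottleneck 8

Residual along S->gate->sink: S->gate: 8, gate->sink: 8.
Bottleneck = min = 8.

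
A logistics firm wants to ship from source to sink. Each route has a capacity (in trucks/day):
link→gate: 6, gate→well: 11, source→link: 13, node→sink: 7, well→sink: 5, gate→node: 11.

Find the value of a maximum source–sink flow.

Augment source→link→gate→well→sink: bottleneck 5. Total 5.
Augment source→link→gate→node→sink: bottleneck 1. Total 6.
No augmenting path remains in the residual graph.

6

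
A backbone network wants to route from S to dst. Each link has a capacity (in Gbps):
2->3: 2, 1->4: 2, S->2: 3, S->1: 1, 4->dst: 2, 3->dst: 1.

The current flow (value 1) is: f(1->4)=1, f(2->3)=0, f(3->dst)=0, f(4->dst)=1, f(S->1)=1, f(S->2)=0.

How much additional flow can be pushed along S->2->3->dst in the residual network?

1

Residual capacities along the path: S->2: 3, 2->3: 2, 3->dst: 1.
Minimum is 1.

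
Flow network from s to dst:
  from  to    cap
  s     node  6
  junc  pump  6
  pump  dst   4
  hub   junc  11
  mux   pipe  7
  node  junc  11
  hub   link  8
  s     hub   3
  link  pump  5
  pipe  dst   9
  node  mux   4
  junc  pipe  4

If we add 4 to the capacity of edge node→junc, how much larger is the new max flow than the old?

Original max flow = 9.
Edge node→junc does not cross the min cut (source side {s}), so extra capacity there cannot help.
New max flow = 9. Increase = 0.

0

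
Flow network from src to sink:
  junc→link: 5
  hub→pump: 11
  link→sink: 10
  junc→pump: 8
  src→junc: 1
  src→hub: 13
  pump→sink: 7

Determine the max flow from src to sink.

8

Augment src→junc→link→sink: bottleneck 1. Total 1.
Augment src→hub→pump→sink: bottleneck 7. Total 8.
No augmenting path remains in the residual graph.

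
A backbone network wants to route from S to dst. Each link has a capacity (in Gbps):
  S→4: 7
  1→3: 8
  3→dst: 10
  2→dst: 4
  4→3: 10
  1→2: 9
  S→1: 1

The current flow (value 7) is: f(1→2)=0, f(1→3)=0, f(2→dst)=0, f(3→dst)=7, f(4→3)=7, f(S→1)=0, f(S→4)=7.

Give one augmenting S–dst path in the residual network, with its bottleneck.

S→1→3→dst, bottleneck 1

Residual along S→1→3→dst: S→1: 1, 1→3: 8, 3→dst: 3.
Bottleneck = min = 1.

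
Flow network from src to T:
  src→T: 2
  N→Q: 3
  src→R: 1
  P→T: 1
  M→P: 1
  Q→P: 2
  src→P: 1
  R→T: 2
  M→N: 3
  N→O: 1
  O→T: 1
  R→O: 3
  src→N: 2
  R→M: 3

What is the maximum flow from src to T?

Augment src→T: bottleneck 2. Total 2.
Augment src→R→T: bottleneck 1. Total 3.
Augment src→P→T: bottleneck 1. Total 4.
Augment src→N→O→T: bottleneck 1. Total 5.
No augmenting path remains in the residual graph.

5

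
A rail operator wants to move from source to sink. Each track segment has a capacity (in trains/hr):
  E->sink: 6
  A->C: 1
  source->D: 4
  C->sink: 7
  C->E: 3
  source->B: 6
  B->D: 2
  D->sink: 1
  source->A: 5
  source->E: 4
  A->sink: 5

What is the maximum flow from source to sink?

Augment source->A->sink: bottleneck 5. Total 5.
Augment source->E->sink: bottleneck 4. Total 9.
Augment source->D->sink: bottleneck 1. Total 10.
No augmenting path remains in the residual graph.

10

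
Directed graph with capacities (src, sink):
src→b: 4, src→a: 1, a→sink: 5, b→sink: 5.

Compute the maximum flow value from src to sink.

Augment src→b→sink: bottleneck 4. Total 4.
Augment src→a→sink: bottleneck 1. Total 5.
No augmenting path remains in the residual graph.

5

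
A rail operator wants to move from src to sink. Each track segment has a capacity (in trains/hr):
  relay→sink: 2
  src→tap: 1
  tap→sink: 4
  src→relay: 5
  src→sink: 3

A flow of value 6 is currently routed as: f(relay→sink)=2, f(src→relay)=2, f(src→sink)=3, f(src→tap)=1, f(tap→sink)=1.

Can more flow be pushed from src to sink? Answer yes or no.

Residual reachable from src: {relay, src}; sink is not reachable.
Saturated cut: src→tap, src→sink, relay→sink with total capacity 6 = current flow value. Flow is maximum.

No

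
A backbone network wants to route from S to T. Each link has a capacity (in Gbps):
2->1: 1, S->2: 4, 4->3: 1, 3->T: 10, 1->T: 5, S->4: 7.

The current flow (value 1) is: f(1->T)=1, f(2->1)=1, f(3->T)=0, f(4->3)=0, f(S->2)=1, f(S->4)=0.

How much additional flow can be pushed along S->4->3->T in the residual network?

Residual capacities along the path: S->4: 7, 4->3: 1, 3->T: 10.
Minimum is 1.

1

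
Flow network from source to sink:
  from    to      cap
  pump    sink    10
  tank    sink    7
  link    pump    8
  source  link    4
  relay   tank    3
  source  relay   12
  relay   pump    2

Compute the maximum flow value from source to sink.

Augment source→relay→tank→sink: bottleneck 3. Total 3.
Augment source→relay→pump→sink: bottleneck 2. Total 5.
Augment source→link→pump→sink: bottleneck 4. Total 9.
No augmenting path remains in the residual graph.

9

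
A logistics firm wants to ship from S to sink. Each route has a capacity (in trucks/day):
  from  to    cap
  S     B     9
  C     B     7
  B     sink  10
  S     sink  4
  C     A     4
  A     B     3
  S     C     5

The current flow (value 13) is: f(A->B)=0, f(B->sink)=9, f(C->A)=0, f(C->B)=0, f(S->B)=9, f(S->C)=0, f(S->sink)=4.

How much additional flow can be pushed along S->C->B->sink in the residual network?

1

Residual capacities along the path: S->C: 5, C->B: 7, B->sink: 1.
Minimum is 1.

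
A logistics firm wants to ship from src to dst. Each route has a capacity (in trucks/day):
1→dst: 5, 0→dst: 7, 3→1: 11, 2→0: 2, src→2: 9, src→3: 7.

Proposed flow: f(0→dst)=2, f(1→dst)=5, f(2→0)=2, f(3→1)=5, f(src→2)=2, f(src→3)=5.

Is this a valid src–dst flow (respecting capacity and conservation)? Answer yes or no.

Yes

Every edge has 0 ≤ f(e) ≤ cap(e).
At each intermediate node, inflow equals outflow.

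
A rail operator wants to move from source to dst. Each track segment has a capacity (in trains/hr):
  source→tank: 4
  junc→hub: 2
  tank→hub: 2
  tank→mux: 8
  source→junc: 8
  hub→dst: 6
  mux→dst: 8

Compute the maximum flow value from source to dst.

Augment source→junc→hub→dst: bottleneck 2. Total 2.
Augment source→tank→hub→dst: bottleneck 2. Total 4.
Augment source→tank→mux→dst: bottleneck 2. Total 6.
No augmenting path remains in the residual graph.

6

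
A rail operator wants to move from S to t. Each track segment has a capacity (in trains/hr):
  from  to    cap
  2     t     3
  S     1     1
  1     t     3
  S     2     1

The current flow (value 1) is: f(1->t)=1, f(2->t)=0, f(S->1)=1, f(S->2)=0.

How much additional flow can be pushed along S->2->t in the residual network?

Residual capacities along the path: S->2: 1, 2->t: 3.
Minimum is 1.

1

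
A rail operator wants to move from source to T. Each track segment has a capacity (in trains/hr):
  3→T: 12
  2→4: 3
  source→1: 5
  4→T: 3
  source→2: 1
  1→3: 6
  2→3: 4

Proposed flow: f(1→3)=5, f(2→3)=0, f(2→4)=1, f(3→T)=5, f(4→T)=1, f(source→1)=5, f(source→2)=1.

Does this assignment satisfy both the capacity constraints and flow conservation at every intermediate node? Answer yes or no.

Every edge has 0 ≤ f(e) ≤ cap(e).
At each intermediate node, inflow equals outflow.

Yes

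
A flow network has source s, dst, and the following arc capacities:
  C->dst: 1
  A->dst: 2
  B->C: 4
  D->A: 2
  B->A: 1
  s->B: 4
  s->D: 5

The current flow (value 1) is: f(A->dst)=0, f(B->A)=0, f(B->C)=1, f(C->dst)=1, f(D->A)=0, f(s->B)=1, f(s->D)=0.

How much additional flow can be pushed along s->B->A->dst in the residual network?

1

Residual capacities along the path: s->B: 3, B->A: 1, A->dst: 2.
Minimum is 1.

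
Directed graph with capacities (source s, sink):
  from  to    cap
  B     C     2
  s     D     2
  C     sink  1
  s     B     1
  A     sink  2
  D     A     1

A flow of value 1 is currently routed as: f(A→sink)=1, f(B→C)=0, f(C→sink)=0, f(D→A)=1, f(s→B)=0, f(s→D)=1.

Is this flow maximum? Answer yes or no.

Residual path s→B→C→sink has bottleneck 1 > 0.
Pushing 1 along it raises the flow to 2, so the given flow is not maximum.

No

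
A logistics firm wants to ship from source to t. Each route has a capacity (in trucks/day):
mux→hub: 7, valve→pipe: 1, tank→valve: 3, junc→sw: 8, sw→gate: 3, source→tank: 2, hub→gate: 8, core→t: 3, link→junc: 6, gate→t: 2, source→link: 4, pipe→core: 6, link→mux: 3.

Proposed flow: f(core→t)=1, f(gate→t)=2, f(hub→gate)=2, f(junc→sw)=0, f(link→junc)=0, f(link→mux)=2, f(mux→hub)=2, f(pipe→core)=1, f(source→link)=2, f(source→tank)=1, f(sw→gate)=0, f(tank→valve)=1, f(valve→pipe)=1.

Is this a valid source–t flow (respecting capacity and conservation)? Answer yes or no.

Every edge has 0 ≤ f(e) ≤ cap(e).
At each intermediate node, inflow equals outflow.

Yes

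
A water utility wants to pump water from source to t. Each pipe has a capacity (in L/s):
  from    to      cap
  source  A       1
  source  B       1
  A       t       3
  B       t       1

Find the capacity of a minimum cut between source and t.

2

Max flow = 2 (via 2 augmenting paths).
In the residual at optimum, the set reachable from source is {source}.
Cut edges: source->A (cap 1), source->B (cap 1). Sum = 2.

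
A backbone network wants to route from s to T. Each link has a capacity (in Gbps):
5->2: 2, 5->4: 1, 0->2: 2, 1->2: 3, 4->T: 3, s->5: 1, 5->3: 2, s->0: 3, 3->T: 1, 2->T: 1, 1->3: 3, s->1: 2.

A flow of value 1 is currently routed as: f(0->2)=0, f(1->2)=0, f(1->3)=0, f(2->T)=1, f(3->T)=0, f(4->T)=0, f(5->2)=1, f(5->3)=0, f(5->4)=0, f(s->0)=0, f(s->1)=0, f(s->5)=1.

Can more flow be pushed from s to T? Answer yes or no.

Residual path s->1->3->T has bottleneck 1 > 0.
Pushing 1 along it raises the flow to 2, so the given flow is not maximum.

Yes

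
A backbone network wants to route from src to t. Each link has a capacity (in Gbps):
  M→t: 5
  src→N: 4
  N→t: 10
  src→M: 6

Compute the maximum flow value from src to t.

Augment src→M→t: bottleneck 5. Total 5.
Augment src→N→t: bottleneck 4. Total 9.
No augmenting path remains in the residual graph.

9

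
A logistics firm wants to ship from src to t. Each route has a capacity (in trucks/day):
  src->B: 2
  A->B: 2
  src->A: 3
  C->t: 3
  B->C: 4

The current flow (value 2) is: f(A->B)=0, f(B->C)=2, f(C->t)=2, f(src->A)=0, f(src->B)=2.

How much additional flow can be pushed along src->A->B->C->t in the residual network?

Residual capacities along the path: src->A: 3, A->B: 2, B->C: 2, C->t: 1.
Minimum is 1.

1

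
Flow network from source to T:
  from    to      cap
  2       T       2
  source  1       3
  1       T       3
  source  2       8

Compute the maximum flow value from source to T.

5

Augment source→1→T: bottleneck 3. Total 3.
Augment source→2→T: bottleneck 2. Total 5.
No augmenting path remains in the residual graph.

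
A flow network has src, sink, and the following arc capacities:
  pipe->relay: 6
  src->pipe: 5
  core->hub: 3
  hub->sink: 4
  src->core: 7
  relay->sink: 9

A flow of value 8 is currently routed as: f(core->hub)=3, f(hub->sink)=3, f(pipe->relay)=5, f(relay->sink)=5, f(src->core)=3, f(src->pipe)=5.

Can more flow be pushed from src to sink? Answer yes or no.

No

Residual reachable from src: {core, src}; sink is not reachable.
Saturated cut: core->hub, src->pipe with total capacity 8 = current flow value. Flow is maximum.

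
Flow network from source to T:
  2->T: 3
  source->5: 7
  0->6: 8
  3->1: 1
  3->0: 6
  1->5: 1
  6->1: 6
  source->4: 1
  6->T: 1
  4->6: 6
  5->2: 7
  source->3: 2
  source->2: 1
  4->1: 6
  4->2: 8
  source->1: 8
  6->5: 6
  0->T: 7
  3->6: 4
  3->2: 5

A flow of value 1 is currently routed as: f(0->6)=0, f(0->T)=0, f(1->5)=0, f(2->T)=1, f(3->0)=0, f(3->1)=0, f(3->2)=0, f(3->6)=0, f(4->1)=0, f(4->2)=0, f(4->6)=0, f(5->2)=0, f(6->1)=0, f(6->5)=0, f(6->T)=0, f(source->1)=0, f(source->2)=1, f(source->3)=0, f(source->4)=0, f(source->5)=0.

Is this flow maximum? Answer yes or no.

No

Residual path source->3->0->T has bottleneck 2 > 0.
Pushing 2 along it raises the flow to 3, so the given flow is not maximum.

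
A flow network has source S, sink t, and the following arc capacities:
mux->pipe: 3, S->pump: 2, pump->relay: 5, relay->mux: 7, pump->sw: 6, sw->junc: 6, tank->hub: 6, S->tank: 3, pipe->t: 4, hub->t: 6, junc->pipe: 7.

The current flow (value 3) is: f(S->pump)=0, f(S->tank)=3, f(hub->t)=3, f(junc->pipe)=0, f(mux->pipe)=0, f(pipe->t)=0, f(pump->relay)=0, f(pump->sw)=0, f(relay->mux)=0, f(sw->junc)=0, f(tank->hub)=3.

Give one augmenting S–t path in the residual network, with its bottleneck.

S->pump->relay->mux->pipe->t, bottleneck 2

Residual along S->pump->relay->mux->pipe->t: S->pump: 2, pump->relay: 5, relay->mux: 7, mux->pipe: 3, pipe->t: 4.
Bottleneck = min = 2.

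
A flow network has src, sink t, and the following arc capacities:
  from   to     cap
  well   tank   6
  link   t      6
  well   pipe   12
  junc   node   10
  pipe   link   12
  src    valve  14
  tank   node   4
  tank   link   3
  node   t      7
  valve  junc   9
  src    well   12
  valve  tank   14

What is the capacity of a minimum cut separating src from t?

Max flow = 13 (via 3 augmenting paths).
In the residual at optimum, the set reachable from src is {junc, link, node, pipe, src, tank, valve, well}.
Cut edges: node→t (cap 7), link→t (cap 6). Sum = 13.

13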